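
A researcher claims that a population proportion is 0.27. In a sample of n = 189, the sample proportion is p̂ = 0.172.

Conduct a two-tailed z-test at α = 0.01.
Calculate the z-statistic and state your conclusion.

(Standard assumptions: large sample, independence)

Answer: z = -3.0347, reject H₀

Derivation:
H₀: p = 0.27, H₁: p ≠ 0.27
Standard error: SE = √(p₀(1-p₀)/n) = √(0.27×0.73/189) = 0.032293
z-statistic: z = (p̂ - p₀)/SE = (0.172 - 0.27)/0.032293 = -3.0347
Critical value: z_0.005 = ±2.576
p-value = 0.0024
Decision: reject H₀ at α = 0.01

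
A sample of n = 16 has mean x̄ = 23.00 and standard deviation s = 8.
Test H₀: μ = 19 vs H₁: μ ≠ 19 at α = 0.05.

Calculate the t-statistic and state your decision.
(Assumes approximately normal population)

df = n - 1 = 15
SE = s/√n = 8/√16 = 2.0000
t = (x̄ - μ₀)/SE = (23.00 - 19)/2.0000 = 2.0000
Critical value: t_{0.025,15} = ±2.131
p-value ≈ 0.0639
Decision: fail to reject H₀

Answer: t = 2.0000, fail to reject H₀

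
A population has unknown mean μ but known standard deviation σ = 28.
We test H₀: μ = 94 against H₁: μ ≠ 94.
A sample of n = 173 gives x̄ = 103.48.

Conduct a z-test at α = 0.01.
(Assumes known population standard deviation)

Standard error: SE = σ/√n = 28/√173 = 2.1288
z-statistic: z = (x̄ - μ₀)/SE = (103.48 - 94)/2.1288 = 4.4532
Critical value: ±2.576
p-value < 0.0001
Decision: reject H₀

Answer: z = 4.4532, reject H₀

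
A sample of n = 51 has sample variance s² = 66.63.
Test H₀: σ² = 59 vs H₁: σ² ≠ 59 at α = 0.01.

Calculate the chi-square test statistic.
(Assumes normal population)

df = n - 1 = 50
χ² = (n-1)s²/σ₀² = 50×66.63/59 = 56.4661
Critical values: χ²_{0.995,50} = 27.991, χ²_{0.005,50} = 79.490
Rejection region: χ² < 27.991 or χ² > 79.490
Decision: fail to reject H₀

Answer: χ² = 56.4661, fail to reject H₀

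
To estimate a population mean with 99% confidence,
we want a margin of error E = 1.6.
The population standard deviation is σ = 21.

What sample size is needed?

Answer: n = 1144

Derivation:
z_0.005 = 2.576
n = (z×σ/E)² = (2.576×21/1.6)²
n = 1143.1161
Round up: n = 1144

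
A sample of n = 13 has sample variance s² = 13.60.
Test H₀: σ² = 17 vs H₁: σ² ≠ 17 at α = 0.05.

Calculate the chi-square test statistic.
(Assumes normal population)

df = n - 1 = 12
χ² = (n-1)s²/σ₀² = 12×13.60/17 = 9.6000
Critical values: χ²_{0.975,12} = 4.404, χ²_{0.025,12} = 23.337
Rejection region: χ² < 4.404 or χ² > 23.337
Decision: fail to reject H₀

Answer: χ² = 9.6000, fail to reject H₀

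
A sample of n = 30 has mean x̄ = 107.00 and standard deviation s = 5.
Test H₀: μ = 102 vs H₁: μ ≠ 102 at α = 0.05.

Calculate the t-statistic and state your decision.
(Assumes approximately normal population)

df = n - 1 = 29
SE = s/√n = 5/√30 = 0.9129
t = (x̄ - μ₀)/SE = (107.00 - 102)/0.9129 = 5.4771
Critical value: t_{0.025,29} = ±2.045
p-value < 0.0001
Decision: reject H₀

Answer: t = 5.4771, reject H₀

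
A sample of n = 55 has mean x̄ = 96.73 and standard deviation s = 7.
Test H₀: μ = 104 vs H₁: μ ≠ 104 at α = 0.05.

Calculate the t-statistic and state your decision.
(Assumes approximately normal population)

df = n - 1 = 54
SE = s/√n = 7/√55 = 0.9439
t = (x̄ - μ₀)/SE = (96.73 - 104)/0.9439 = -7.7021
Critical value: t_{0.025,54} = ±2.005
p-value < 0.0001
Decision: reject H₀

Answer: t = -7.7021, reject H₀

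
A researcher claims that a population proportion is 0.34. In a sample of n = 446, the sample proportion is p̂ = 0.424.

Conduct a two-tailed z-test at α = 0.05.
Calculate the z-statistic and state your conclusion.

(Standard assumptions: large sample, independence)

Answer: z = 3.7448, reject H₀

Derivation:
H₀: p = 0.34, H₁: p ≠ 0.34
Standard error: SE = √(p₀(1-p₀)/n) = √(0.34×0.66/446) = 0.022431
z-statistic: z = (p̂ - p₀)/SE = (0.424 - 0.34)/0.022431 = 3.7448
Critical value: z_0.025 = ±1.960
p-value = 0.0002
Decision: reject H₀ at α = 0.05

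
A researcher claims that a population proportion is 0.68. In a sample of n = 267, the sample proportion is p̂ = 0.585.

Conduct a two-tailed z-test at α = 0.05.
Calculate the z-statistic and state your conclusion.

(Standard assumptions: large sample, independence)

Answer: z = -3.3277, reject H₀

Derivation:
H₀: p = 0.68, H₁: p ≠ 0.68
Standard error: SE = √(p₀(1-p₀)/n) = √(0.68×0.32/267) = 0.028548
z-statistic: z = (p̂ - p₀)/SE = (0.585 - 0.68)/0.028548 = -3.3277
Critical value: z_0.025 = ±1.960
p-value = 0.0009
Decision: reject H₀ at α = 0.05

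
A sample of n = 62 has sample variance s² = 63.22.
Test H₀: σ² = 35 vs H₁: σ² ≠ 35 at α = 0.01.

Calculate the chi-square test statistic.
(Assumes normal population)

df = n - 1 = 61
χ² = (n-1)s²/σ₀² = 61×63.22/35 = 110.1834
Critical values: χ²_{0.995,61} = 36.301, χ²_{0.005,61} = 93.186
Rejection region: χ² < 36.301 or χ² > 93.186
Decision: reject H₀

Answer: χ² = 110.1834, reject H₀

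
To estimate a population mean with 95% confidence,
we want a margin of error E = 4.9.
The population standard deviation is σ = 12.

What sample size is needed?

z_0.025 = 1.960
n = (z×σ/E)² = (1.960×12/4.9)²
n = 23.0400
Round up: n = 24

Answer: n = 24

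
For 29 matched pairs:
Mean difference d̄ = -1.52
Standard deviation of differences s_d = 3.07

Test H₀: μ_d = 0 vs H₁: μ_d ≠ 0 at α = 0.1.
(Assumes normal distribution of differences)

Answer: t = -2.6662, reject H₀

Derivation:
df = n - 1 = 28
SE = s_d/√n = 3.07/√29 = 0.5701
t = d̄/SE = -1.52/0.5701 = -2.6662
Critical value: t_{0.05,28} = ±1.701
p-value ≈ 0.0126
Decision: reject H₀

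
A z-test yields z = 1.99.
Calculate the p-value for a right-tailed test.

Answer: p-value ≈ 0.0233

Derivation:
For z = 1.99:
p = P(Z > 1.99) = 1 - Φ(1.99) = 0.0233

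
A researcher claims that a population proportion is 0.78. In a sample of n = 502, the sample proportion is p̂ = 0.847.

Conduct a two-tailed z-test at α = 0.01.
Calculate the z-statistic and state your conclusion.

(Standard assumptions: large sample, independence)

H₀: p = 0.78, H₁: p ≠ 0.78
Standard error: SE = √(p₀(1-p₀)/n) = √(0.78×0.22/502) = 0.018489
z-statistic: z = (p̂ - p₀)/SE = (0.847 - 0.78)/0.018489 = 3.6238
Critical value: z_0.005 = ±2.576
p-value = 0.0003
Decision: reject H₀ at α = 0.01

Answer: z = 3.6238, reject H₀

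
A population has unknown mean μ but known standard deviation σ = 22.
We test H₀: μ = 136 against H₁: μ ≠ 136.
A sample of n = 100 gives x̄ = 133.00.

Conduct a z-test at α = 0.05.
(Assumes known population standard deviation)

Answer: z = -1.3636, fail to reject H₀

Derivation:
Standard error: SE = σ/√n = 22/√100 = 2.2000
z-statistic: z = (x̄ - μ₀)/SE = (133.00 - 136)/2.2000 = -1.3636
Critical value: ±1.960
p-value = 0.1727
Decision: fail to reject H₀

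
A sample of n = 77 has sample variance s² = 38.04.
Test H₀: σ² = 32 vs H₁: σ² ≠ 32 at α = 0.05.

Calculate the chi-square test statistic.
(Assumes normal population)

Answer: χ² = 90.3450, fail to reject H₀

Derivation:
df = n - 1 = 76
χ² = (n-1)s²/σ₀² = 76×38.04/32 = 90.3450
Critical values: χ²_{0.975,76} = 53.782, χ²_{0.025,76} = 101.999
Rejection region: χ² < 53.782 or χ² > 101.999
Decision: fail to reject H₀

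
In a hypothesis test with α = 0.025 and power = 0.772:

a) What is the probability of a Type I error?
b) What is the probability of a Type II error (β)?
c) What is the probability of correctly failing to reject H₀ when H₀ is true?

a) Type I error probability = α = 0.025
b) Power = P(reject H₀ | H₁ true) = 1 - β = 0.772, so Type II error probability = β = 1 - Power = 0.228
c) P(fail to reject H₀ | H₀ true) = 1 - α = 0.975

Answer: a) 0.025, b) 0.228, c) 0.975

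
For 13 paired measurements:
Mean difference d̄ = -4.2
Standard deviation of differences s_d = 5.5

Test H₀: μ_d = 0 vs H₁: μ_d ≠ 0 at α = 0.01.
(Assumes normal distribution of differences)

Answer: t = -2.7534, fail to reject H₀

Derivation:
df = n - 1 = 12
SE = s_d/√n = 5.5/√13 = 1.5254
t = d̄/SE = -4.2/1.5254 = -2.7534
Critical value: t_{0.005,12} = ±3.055
p-value ≈ 0.0175
Decision: fail to reject H₀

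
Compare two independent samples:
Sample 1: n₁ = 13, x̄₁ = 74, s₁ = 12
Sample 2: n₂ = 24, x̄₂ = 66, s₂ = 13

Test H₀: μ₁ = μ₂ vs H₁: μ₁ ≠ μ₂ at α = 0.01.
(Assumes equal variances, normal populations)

Pooled variance: s²_p = [12×12² + 23×13²]/(35) = 160.4286
s_p = 12.6660
SE = s_p×√(1/n₁ + 1/n₂) = 12.6660×√(1/13 + 1/24) = 4.3618
t = (x̄₁ - x̄₂)/SE = (74 - 66)/4.3618 = 1.8341
df = 35, t-critical = ±2.724
Decision: fail to reject H₀

Answer: t = 1.8341, fail to reject H₀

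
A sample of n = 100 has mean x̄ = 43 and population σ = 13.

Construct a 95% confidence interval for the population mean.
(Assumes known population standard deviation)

Confidence level: 95%, α = 0.05
z_0.025 = 1.960
SE = σ/√n = 13/√100 = 1.3000
Margin of error = 1.960 × 1.3000 = 2.5480
CI: x̄ ± margin = 43 ± 2.5480
CI: (40.4520, 45.5480)

Answer: (40.4520, 45.5480)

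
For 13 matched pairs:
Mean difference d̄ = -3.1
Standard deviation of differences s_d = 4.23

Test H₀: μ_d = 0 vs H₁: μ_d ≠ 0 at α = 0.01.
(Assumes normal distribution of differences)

df = n - 1 = 12
SE = s_d/√n = 4.23/√13 = 1.1732
t = d̄/SE = -3.1/1.1732 = -2.6423
Critical value: t_{0.005,12} = ±3.055
p-value ≈ 0.0215
Decision: fail to reject H₀

Answer: t = -2.6423, fail to reject H₀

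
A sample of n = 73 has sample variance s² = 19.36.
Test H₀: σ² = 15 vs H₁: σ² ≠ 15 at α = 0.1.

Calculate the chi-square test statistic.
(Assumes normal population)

Answer: χ² = 92.9280, reject H₀

Derivation:
df = n - 1 = 72
χ² = (n-1)s²/σ₀² = 72×19.36/15 = 92.9280
Critical values: χ²_{0.95,72} = 53.462, χ²_{0.05,72} = 92.808
Rejection region: χ² < 53.462 or χ² > 92.808
Decision: reject H₀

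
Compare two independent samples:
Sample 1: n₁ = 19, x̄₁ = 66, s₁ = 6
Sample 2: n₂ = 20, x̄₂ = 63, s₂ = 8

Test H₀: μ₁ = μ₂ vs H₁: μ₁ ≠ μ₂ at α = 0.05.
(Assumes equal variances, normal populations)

Pooled variance: s²_p = [18×6² + 19×8²]/(37) = 50.3784
s_p = 7.0978
SE = s_p×√(1/n₁ + 1/n₂) = 7.0978×√(1/19 + 1/20) = 2.2739
t = (x̄₁ - x̄₂)/SE = (66 - 63)/2.2739 = 1.3193
df = 37, t-critical = ±2.026
Decision: fail to reject H₀

Answer: t = 1.3193, fail to reject H₀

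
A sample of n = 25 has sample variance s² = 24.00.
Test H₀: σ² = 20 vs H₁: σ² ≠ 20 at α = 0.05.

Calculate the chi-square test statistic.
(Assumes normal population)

Answer: χ² = 28.8000, fail to reject H₀

Derivation:
df = n - 1 = 24
χ² = (n-1)s²/σ₀² = 24×24.00/20 = 28.8000
Critical values: χ²_{0.975,24} = 12.401, χ²_{0.025,24} = 39.364
Rejection region: χ² < 12.401 or χ² > 39.364
Decision: fail to reject H₀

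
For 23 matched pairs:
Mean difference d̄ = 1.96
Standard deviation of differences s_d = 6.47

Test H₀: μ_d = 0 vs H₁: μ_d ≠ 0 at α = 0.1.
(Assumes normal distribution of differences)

df = n - 1 = 22
SE = s_d/√n = 6.47/√23 = 1.3491
t = d̄/SE = 1.96/1.3491 = 1.4528
Critical value: t_{0.05,22} = ±1.717
p-value ≈ 0.1604
Decision: fail to reject H₀

Answer: t = 1.4528, fail to reject H₀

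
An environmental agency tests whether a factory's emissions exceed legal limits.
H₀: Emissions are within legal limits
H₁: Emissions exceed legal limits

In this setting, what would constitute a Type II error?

Type I error: rejecting H₀ when it is actually true (false positive).
Type II error: failing to reject H₀ when H₁ is actually true (false negative).

Answer: Failing to cite a factory whose emissions actually exceed the limit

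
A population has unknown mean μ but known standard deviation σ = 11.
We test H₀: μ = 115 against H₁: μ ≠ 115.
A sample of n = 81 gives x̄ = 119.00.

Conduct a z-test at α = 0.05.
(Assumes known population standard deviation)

Answer: z = 3.2728, reject H₀

Derivation:
Standard error: SE = σ/√n = 11/√81 = 1.2222
z-statistic: z = (x̄ - μ₀)/SE = (119.00 - 115)/1.2222 = 3.2728
Critical value: ±1.960
p-value = 0.0011
Decision: reject H₀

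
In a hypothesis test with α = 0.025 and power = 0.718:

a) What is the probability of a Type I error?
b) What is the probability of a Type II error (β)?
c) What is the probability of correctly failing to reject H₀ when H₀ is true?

a) Type I error probability = α = 0.025
b) Power = P(reject H₀ | H₁ true) = 1 - β = 0.718, so Type II error probability = β = 1 - Power = 0.282
c) P(fail to reject H₀ | H₀ true) = 1 - α = 0.975

Answer: a) 0.025, b) 0.282, c) 0.975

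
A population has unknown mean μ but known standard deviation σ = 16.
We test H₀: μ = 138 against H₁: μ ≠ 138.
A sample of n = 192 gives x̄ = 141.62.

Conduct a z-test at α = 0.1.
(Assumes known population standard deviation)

Answer: z = 3.1350, reject H₀

Derivation:
Standard error: SE = σ/√n = 16/√192 = 1.1547
z-statistic: z = (x̄ - μ₀)/SE = (141.62 - 138)/1.1547 = 3.1350
Critical value: ±1.645
p-value = 0.0017
Decision: reject H₀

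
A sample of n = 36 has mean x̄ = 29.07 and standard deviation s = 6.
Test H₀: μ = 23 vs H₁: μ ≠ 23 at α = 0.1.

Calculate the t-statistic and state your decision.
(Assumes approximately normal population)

df = n - 1 = 35
SE = s/√n = 6/√36 = 1.0000
t = (x̄ - μ₀)/SE = (29.07 - 23)/1.0000 = 6.0700
Critical value: t_{0.05,35} = ±1.690
p-value < 0.0001
Decision: reject H₀

Answer: t = 6.0700, reject H₀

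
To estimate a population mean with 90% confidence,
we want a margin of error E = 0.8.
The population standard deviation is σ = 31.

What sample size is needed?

Answer: n = 4064

Derivation:
z_0.05 = 1.645
n = (z×σ/E)² = (1.645×31/0.8)²
n = 4063.2657
Round up: n = 4064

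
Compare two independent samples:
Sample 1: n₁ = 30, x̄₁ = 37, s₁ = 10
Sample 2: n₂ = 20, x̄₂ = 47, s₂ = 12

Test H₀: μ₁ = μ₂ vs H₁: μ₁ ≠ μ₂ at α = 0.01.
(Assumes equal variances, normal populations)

Answer: t = -3.1968, reject H₀

Derivation:
Pooled variance: s²_p = [29×10² + 19×12²]/(48) = 117.4167
s_p = 10.8359
SE = s_p×√(1/n₁ + 1/n₂) = 10.8359×√(1/30 + 1/20) = 3.1281
t = (x̄₁ - x̄₂)/SE = (37 - 47)/3.1281 = -3.1968
df = 48, t-critical = ±2.682
Decision: reject H₀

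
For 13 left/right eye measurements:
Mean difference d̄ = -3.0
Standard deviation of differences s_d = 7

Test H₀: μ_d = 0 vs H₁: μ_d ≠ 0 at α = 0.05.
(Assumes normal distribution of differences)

Answer: t = -1.5452, fail to reject H₀

Derivation:
df = n - 1 = 12
SE = s_d/√n = 7/√13 = 1.9415
t = d̄/SE = -3.0/1.9415 = -1.5452
Critical value: t_{0.025,12} = ±2.179
p-value ≈ 0.1483
Decision: fail to reject H₀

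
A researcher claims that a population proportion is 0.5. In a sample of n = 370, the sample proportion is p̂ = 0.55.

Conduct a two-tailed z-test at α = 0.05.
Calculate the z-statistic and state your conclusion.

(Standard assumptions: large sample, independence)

Answer: z = 1.9235, fail to reject H₀

Derivation:
H₀: p = 0.5, H₁: p ≠ 0.5
Standard error: SE = √(p₀(1-p₀)/n) = √(0.5×0.5/370) = 0.025994
z-statistic: z = (p̂ - p₀)/SE = (0.55 - 0.5)/0.025994 = 1.9235
Critical value: z_0.025 = ±1.960
p-value = 0.0544
Decision: fail to reject H₀ at α = 0.05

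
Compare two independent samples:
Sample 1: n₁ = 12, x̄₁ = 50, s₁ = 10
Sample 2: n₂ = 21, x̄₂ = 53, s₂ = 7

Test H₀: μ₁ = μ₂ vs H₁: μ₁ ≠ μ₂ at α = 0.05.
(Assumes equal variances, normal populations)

Answer: t = -1.0121, fail to reject H₀

Derivation:
Pooled variance: s²_p = [11×10² + 20×7²]/(31) = 67.0968
s_p = 8.1913
SE = s_p×√(1/n₁ + 1/n₂) = 8.1913×√(1/12 + 1/21) = 2.9642
t = (x̄₁ - x̄₂)/SE = (50 - 53)/2.9642 = -1.0121
df = 31, t-critical = ±2.040
Decision: fail to reject H₀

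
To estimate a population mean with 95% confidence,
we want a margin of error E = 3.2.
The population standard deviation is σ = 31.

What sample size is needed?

Answer: n = 361

Derivation:
z_0.025 = 1.960
n = (z×σ/E)² = (1.960×31/3.2)²
n = 360.5252
Round up: n = 361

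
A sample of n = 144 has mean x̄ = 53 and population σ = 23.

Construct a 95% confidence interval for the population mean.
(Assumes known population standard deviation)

Confidence level: 95%, α = 0.05
z_0.025 = 1.960
SE = σ/√n = 23/√144 = 1.9167
Margin of error = 1.960 × 1.9167 = 3.7567
CI: x̄ ± margin = 53 ± 3.7567
CI: (49.2433, 56.7567)

Answer: (49.2433, 56.7567)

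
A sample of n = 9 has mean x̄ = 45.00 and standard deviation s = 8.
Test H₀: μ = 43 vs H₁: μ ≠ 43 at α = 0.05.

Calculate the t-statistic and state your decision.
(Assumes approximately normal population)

Answer: t = 0.7500, fail to reject H₀

Derivation:
df = n - 1 = 8
SE = s/√n = 8/√9 = 2.6667
t = (x̄ - μ₀)/SE = (45.00 - 43)/2.6667 = 0.7500
Critical value: t_{0.025,8} = ±2.306
p-value ≈ 0.4747
Decision: fail to reject H₀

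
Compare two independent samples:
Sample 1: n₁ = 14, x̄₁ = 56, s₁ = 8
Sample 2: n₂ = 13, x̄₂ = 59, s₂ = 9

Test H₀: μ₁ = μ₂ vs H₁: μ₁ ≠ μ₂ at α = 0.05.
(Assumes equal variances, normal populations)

Pooled variance: s²_p = [13×8² + 12×9²]/(25) = 72.1600
s_p = 8.4947
SE = s_p×√(1/n₁ + 1/n₂) = 8.4947×√(1/14 + 1/13) = 3.2719
t = (x̄₁ - x̄₂)/SE = (56 - 59)/3.2719 = -0.9169
df = 25, t-critical = ±2.060
Decision: fail to reject H₀

Answer: t = -0.9169, fail to reject H₀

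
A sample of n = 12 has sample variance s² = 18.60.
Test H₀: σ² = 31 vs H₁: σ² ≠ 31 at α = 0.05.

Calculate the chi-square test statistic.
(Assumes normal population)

Answer: χ² = 6.6000, fail to reject H₀

Derivation:
df = n - 1 = 11
χ² = (n-1)s²/σ₀² = 11×18.60/31 = 6.6000
Critical values: χ²_{0.975,11} = 3.816, χ²_{0.025,11} = 21.920
Rejection region: χ² < 3.816 or χ² > 21.920
Decision: fail to reject H₀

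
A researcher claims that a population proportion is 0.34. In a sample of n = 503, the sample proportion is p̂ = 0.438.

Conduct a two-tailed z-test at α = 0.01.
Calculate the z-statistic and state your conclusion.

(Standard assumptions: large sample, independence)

Answer: z = 4.6397, reject H₀

Derivation:
H₀: p = 0.34, H₁: p ≠ 0.34
Standard error: SE = √(p₀(1-p₀)/n) = √(0.34×0.66/503) = 0.021122
z-statistic: z = (p̂ - p₀)/SE = (0.438 - 0.34)/0.021122 = 4.6397
Critical value: z_0.005 = ±2.576
p-value < 0.0001
Decision: reject H₀ at α = 0.01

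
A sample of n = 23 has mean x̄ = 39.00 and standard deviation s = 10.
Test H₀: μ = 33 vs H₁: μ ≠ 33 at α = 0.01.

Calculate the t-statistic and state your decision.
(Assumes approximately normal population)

Answer: t = 2.8776, reject H₀

Derivation:
df = n - 1 = 22
SE = s/√n = 10/√23 = 2.0851
t = (x̄ - μ₀)/SE = (39.00 - 33)/2.0851 = 2.8776
Critical value: t_{0.005,22} = ±2.819
p-value ≈ 0.0087
Decision: reject H₀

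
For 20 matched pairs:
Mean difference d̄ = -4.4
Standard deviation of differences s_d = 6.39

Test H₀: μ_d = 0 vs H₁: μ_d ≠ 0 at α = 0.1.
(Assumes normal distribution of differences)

df = n - 1 = 19
SE = s_d/√n = 6.39/√20 = 1.4288
t = d̄/SE = -4.4/1.4288 = -3.0795
Critical value: t_{0.05,19} = ±1.729
p-value ≈ 0.0062
Decision: reject H₀

Answer: t = -3.0795, reject H₀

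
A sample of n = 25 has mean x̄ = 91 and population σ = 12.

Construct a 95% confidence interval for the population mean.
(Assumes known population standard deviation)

Confidence level: 95%, α = 0.05
z_0.025 = 1.960
SE = σ/√n = 12/√25 = 2.4000
Margin of error = 1.960 × 2.4000 = 4.7040
CI: x̄ ± margin = 91 ± 4.7040
CI: (86.2960, 95.7040)

Answer: (86.2960, 95.7040)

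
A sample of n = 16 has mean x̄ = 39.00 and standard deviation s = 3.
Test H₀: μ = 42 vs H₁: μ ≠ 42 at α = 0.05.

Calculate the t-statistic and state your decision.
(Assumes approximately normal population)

Answer: t = -4.0000, reject H₀

Derivation:
df = n - 1 = 15
SE = s/√n = 3/√16 = 0.7500
t = (x̄ - μ₀)/SE = (39.00 - 42)/0.7500 = -4.0000
Critical value: t_{0.025,15} = ±2.131
p-value ≈ 0.0012
Decision: reject H₀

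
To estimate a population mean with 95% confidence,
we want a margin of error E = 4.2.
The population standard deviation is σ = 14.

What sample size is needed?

Answer: n = 43

Derivation:
z_0.025 = 1.960
n = (z×σ/E)² = (1.960×14/4.2)²
n = 42.6844
Round up: n = 43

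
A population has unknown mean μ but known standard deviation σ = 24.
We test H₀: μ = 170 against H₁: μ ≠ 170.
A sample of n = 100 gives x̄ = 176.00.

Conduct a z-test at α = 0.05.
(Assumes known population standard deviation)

Answer: z = 2.5000, reject H₀

Derivation:
Standard error: SE = σ/√n = 24/√100 = 2.4000
z-statistic: z = (x̄ - μ₀)/SE = (176.00 - 170)/2.4000 = 2.5000
Critical value: ±1.960
p-value = 0.0124
Decision: reject H₀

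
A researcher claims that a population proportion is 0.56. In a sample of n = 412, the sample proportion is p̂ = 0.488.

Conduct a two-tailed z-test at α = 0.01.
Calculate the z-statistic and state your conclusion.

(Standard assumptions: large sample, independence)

Answer: z = -2.9442, reject H₀

Derivation:
H₀: p = 0.56, H₁: p ≠ 0.56
Standard error: SE = √(p₀(1-p₀)/n) = √(0.56×0.44/412) = 0.024455
z-statistic: z = (p̂ - p₀)/SE = (0.488 - 0.56)/0.024455 = -2.9442
Critical value: z_0.005 = ±2.576
p-value = 0.0032
Decision: reject H₀ at α = 0.01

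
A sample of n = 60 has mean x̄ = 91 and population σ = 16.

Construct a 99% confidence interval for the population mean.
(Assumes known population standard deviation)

Answer: (85.6790, 96.3210)

Derivation:
Confidence level: 99%, α = 0.01
z_0.005 = 2.576
SE = σ/√n = 16/√60 = 2.0656
Margin of error = 2.576 × 2.0656 = 5.3210
CI: x̄ ± margin = 91 ± 5.3210
CI: (85.6790, 96.3210)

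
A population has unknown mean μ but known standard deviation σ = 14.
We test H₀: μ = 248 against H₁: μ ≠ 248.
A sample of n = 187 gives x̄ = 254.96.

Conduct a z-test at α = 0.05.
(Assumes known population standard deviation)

Standard error: SE = σ/√n = 14/√187 = 1.0238
z-statistic: z = (x̄ - μ₀)/SE = (254.96 - 248)/1.0238 = 6.7982
Critical value: ±1.960
p-value < 0.0001
Decision: reject H₀

Answer: z = 6.7982, reject H₀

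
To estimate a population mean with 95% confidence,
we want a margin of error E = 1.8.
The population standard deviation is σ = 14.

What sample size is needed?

z_0.025 = 1.960
n = (z×σ/E)² = (1.960×14/1.8)²
n = 232.3931
Round up: n = 233

Answer: n = 233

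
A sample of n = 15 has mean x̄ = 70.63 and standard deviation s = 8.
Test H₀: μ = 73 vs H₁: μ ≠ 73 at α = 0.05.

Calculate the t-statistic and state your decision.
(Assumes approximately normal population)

df = n - 1 = 14
SE = s/√n = 8/√15 = 2.0656
t = (x̄ - μ₀)/SE = (70.63 - 73)/2.0656 = -1.1474
Critical value: t_{0.025,14} = ±2.145
p-value ≈ 0.2704
Decision: fail to reject H₀

Answer: t = -1.1474, fail to reject H₀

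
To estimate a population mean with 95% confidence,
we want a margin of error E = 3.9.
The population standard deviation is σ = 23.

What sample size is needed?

Answer: n = 134

Derivation:
z_0.025 = 1.960
n = (z×σ/E)² = (1.960×23/3.9)²
n = 133.6099
Round up: n = 134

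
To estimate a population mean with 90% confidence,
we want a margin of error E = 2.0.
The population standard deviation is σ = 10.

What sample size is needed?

z_0.05 = 1.645
n = (z×σ/E)² = (1.645×10/2.0)²
n = 67.6506
Round up: n = 68

Answer: n = 68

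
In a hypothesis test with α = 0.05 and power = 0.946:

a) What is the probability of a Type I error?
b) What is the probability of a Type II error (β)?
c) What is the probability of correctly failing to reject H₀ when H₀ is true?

Answer: a) 0.05, b) 0.054, c) 0.95

Derivation:
a) Type I error probability = α = 0.05
b) Power = P(reject H₀ | H₁ true) = 1 - β = 0.946, so Type II error probability = β = 1 - Power = 0.054
c) P(fail to reject H₀ | H₀ true) = 1 - α = 0.95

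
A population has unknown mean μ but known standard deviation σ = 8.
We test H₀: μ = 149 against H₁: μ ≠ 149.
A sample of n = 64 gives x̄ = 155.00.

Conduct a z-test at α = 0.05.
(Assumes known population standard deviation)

Answer: z = 6.0000, reject H₀

Derivation:
Standard error: SE = σ/√n = 8/√64 = 1.0000
z-statistic: z = (x̄ - μ₀)/SE = (155.00 - 149)/1.0000 = 6.0000
Critical value: ±1.960
p-value < 0.0001
Decision: reject H₀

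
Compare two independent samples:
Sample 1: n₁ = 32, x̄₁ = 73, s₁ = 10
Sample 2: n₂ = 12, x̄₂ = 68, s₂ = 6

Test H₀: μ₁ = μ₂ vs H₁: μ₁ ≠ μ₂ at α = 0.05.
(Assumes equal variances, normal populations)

Pooled variance: s²_p = [31×10² + 11×6²]/(42) = 83.2381
s_p = 9.1235
SE = s_p×√(1/n₁ + 1/n₂) = 9.1235×√(1/32 + 1/12) = 3.0883
t = (x̄₁ - x̄₂)/SE = (73 - 68)/3.0883 = 1.6190
df = 42, t-critical = ±2.018
Decision: fail to reject H₀

Answer: t = 1.6190, fail to reject H₀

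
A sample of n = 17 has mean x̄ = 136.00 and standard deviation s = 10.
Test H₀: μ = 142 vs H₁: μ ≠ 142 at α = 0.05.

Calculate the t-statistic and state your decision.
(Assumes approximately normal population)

Answer: t = -2.4738, reject H₀

Derivation:
df = n - 1 = 16
SE = s/√n = 10/√17 = 2.4254
t = (x̄ - μ₀)/SE = (136.00 - 142)/2.4254 = -2.4738
Critical value: t_{0.025,16} = ±2.120
p-value ≈ 0.0250
Decision: reject H₀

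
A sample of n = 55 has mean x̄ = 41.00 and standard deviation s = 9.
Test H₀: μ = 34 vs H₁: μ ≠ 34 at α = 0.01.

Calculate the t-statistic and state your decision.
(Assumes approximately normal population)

Answer: t = 5.7680, reject H₀

Derivation:
df = n - 1 = 54
SE = s/√n = 9/√55 = 1.2136
t = (x̄ - μ₀)/SE = (41.00 - 34)/1.2136 = 5.7680
Critical value: t_{0.005,54} = ±2.670
p-value < 0.0001
Decision: reject H₀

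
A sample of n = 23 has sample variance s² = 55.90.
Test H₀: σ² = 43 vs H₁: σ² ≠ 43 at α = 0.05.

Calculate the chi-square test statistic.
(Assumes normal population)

Answer: χ² = 28.6000, fail to reject H₀

Derivation:
df = n - 1 = 22
χ² = (n-1)s²/σ₀² = 22×55.90/43 = 28.6000
Critical values: χ²_{0.975,22} = 10.982, χ²_{0.025,22} = 36.781
Rejection region: χ² < 10.982 or χ² > 36.781
Decision: fail to reject H₀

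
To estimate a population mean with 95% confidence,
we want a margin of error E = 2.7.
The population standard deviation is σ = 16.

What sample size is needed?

Answer: n = 135

Derivation:
z_0.025 = 1.960
n = (z×σ/E)² = (1.960×16/2.7)²
n = 134.9039
Round up: n = 135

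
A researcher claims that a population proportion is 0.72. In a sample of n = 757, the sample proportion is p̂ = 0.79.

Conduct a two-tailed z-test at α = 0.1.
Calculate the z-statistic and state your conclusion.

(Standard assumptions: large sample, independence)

Answer: z = 4.2895, reject H₀

Derivation:
H₀: p = 0.72, H₁: p ≠ 0.72
Standard error: SE = √(p₀(1-p₀)/n) = √(0.72×0.28/757) = 0.016319
z-statistic: z = (p̂ - p₀)/SE = (0.79 - 0.72)/0.016319 = 4.2895
Critical value: z_0.05 = ±1.645
p-value < 0.0001
Decision: reject H₀ at α = 0.1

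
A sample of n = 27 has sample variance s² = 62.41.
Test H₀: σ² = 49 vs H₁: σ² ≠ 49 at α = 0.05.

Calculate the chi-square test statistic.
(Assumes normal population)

df = n - 1 = 26
χ² = (n-1)s²/σ₀² = 26×62.41/49 = 33.1155
Critical values: χ²_{0.975,26} = 13.844, χ²_{0.025,26} = 41.923
Rejection region: χ² < 13.844 or χ² > 41.923
Decision: fail to reject H₀

Answer: χ² = 33.1155, fail to reject H₀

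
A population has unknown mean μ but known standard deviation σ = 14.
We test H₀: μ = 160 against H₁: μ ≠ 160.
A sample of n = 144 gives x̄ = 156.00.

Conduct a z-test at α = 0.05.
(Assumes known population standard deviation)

Standard error: SE = σ/√n = 14/√144 = 1.1667
z-statistic: z = (x̄ - μ₀)/SE = (156.00 - 160)/1.1667 = -3.4285
Critical value: ±1.960
p-value = 0.0006
Decision: reject H₀

Answer: z = -3.4285, reject H₀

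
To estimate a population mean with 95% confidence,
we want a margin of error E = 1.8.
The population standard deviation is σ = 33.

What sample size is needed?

z_0.025 = 1.960
n = (z×σ/E)² = (1.960×33/1.8)²
n = 1291.2044
Round up: n = 1292

Answer: n = 1292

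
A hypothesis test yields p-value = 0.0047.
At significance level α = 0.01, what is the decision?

Compare p-value to α:
0.0047 < 0.01
Decision: reject H₀

Answer: reject H₀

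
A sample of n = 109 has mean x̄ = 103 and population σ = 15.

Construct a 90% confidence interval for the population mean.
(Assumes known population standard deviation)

Confidence level: 90%, α = 0.1
z_0.05 = 1.645
SE = σ/√n = 15/√109 = 1.4367
Margin of error = 1.645 × 1.4367 = 2.3634
CI: x̄ ± margin = 103 ± 2.3634
CI: (100.6366, 105.3634)

Answer: (100.6366, 105.3634)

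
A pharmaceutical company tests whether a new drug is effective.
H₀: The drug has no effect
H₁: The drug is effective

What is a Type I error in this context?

A Type I error (probability α) occurs when we reject a true H₀.
A Type II error (probability β) occurs when we fail to reject a false H₀.

Answer: Concluding the drug is effective when it actually has no effect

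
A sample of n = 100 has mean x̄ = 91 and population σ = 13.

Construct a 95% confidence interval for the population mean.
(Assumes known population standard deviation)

Answer: (88.4520, 93.5480)

Derivation:
Confidence level: 95%, α = 0.05
z_0.025 = 1.960
SE = σ/√n = 13/√100 = 1.3000
Margin of error = 1.960 × 1.3000 = 2.5480
CI: x̄ ± margin = 91 ± 2.5480
CI: (88.4520, 93.5480)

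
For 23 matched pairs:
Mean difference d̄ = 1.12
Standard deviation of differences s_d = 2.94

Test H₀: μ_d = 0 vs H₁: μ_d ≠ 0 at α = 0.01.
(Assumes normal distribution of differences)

Answer: t = 1.8271, fail to reject H₀

Derivation:
df = n - 1 = 22
SE = s_d/√n = 2.94/√23 = 0.6130
t = d̄/SE = 1.12/0.6130 = 1.8271
Critical value: t_{0.005,22} = ±2.819
p-value ≈ 0.0813
Decision: fail to reject H₀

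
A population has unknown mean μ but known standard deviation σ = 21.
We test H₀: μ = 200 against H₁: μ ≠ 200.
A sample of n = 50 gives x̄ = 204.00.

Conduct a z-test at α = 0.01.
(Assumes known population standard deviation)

Answer: z = 1.3469, fail to reject H₀

Derivation:
Standard error: SE = σ/√n = 21/√50 = 2.9698
z-statistic: z = (x̄ - μ₀)/SE = (204.00 - 200)/2.9698 = 1.3469
Critical value: ±2.576
p-value = 0.1780
Decision: fail to reject H₀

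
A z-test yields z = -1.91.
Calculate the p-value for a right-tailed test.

Answer: p-value ≈ 0.9719

Derivation:
For z = -1.91:
p = P(Z > -1.91) = 1 - Φ(-1.91) = 0.9719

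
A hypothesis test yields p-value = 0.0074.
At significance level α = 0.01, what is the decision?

Compare p-value to α:
0.0074 < 0.01
Decision: reject H₀

Answer: reject H₀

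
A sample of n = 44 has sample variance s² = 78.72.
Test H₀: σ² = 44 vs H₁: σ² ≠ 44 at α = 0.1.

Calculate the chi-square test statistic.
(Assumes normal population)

Answer: χ² = 76.9309, reject H₀

Derivation:
df = n - 1 = 43
χ² = (n-1)s²/σ₀² = 43×78.72/44 = 76.9309
Critical values: χ²_{0.95,43} = 28.965, χ²_{0.05,43} = 59.304
Rejection region: χ² < 28.965 or χ² > 59.304
Decision: reject H₀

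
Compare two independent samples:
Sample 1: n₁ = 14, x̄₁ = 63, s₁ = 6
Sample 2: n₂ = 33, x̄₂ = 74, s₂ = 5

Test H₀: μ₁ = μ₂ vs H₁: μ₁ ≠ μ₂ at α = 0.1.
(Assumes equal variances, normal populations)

Answer: t = -6.4970, reject H₀

Derivation:
Pooled variance: s²_p = [13×6² + 32×5²]/(45) = 28.1778
s_p = 5.3083
SE = s_p×√(1/n₁ + 1/n₂) = 5.3083×√(1/14 + 1/33) = 1.6931
t = (x̄₁ - x̄₂)/SE = (63 - 74)/1.6931 = -6.4970
df = 45, t-critical = ±1.679
Decision: reject H₀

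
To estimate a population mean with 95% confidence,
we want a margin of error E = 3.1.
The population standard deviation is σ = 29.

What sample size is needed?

Answer: n = 337

Derivation:
z_0.025 = 1.960
n = (z×σ/E)² = (1.960×29/3.1)²
n = 336.1900
Round up: n = 337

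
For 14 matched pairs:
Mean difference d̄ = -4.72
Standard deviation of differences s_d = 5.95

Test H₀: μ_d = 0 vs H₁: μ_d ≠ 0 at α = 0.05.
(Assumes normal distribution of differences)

Answer: t = -2.9682, reject H₀

Derivation:
df = n - 1 = 13
SE = s_d/√n = 5.95/√14 = 1.5902
t = d̄/SE = -4.72/1.5902 = -2.9682
Critical value: t_{0.025,13} = ±2.160
p-value ≈ 0.0109
Decision: reject H₀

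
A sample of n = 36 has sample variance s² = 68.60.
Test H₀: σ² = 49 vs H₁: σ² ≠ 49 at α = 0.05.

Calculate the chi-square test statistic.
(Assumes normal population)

Answer: χ² = 49.0000, fail to reject H₀

Derivation:
df = n - 1 = 35
χ² = (n-1)s²/σ₀² = 35×68.60/49 = 49.0000
Critical values: χ²_{0.975,35} = 20.569, χ²_{0.025,35} = 53.203
Rejection region: χ² < 20.569 or χ² > 53.203
Decision: fail to reject H₀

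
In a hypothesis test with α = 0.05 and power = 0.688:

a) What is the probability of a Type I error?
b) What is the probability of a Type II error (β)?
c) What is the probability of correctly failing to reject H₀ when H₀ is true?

Answer: a) 0.05, b) 0.312, c) 0.95

Derivation:
a) Type I error probability = α = 0.05
b) Power = P(reject H₀ | H₁ true) = 1 - β = 0.688, so Type II error probability = β = 1 - Power = 0.312
c) P(fail to reject H₀ | H₀ true) = 1 - α = 0.95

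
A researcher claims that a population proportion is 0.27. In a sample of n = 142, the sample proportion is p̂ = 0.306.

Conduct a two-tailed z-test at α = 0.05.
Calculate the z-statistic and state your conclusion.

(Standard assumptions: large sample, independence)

H₀: p = 0.27, H₁: p ≠ 0.27
Standard error: SE = √(p₀(1-p₀)/n) = √(0.27×0.73/142) = 0.037256
z-statistic: z = (p̂ - p₀)/SE = (0.306 - 0.27)/0.037256 = 0.9663
Critical value: z_0.025 = ±1.960
p-value = 0.3339
Decision: fail to reject H₀ at α = 0.05

Answer: z = 0.9663, fail to reject H₀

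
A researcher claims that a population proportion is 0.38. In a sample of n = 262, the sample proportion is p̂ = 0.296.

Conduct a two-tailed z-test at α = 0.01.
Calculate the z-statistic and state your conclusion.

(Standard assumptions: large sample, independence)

H₀: p = 0.38, H₁: p ≠ 0.38
Standard error: SE = √(p₀(1-p₀)/n) = √(0.38×0.62/262) = 0.029987
z-statistic: z = (p̂ - p₀)/SE = (0.296 - 0.38)/0.029987 = -2.8012
Critical value: z_0.005 = ±2.576
p-value = 0.0051
Decision: reject H₀ at α = 0.01

Answer: z = -2.8012, reject H₀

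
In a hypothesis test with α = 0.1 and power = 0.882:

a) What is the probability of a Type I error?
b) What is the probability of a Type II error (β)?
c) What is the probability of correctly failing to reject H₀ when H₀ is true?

Answer: a) 0.1, b) 0.118, c) 0.9

Derivation:
a) Type I error probability = α = 0.1
b) Power = P(reject H₀ | H₁ true) = 1 - β = 0.882, so Type II error probability = β = 1 - Power = 0.118
c) P(fail to reject H₀ | H₀ true) = 1 - α = 0.9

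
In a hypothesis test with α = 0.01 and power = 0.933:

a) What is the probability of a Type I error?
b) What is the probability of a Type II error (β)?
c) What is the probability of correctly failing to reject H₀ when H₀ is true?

Answer: a) 0.01, b) 0.067, c) 0.99

Derivation:
a) Type I error probability = α = 0.01
b) Power = P(reject H₀ | H₁ true) = 1 - β = 0.933, so Type II error probability = β = 1 - Power = 0.067
c) P(fail to reject H₀ | H₀ true) = 1 - α = 0.99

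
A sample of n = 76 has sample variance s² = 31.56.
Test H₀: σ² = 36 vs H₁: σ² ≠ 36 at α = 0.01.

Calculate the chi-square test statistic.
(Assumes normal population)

Answer: χ² = 65.7500, fail to reject H₀

Derivation:
df = n - 1 = 75
χ² = (n-1)s²/σ₀² = 75×31.56/36 = 65.7500
Critical values: χ²_{0.995,75} = 47.206, χ²_{0.005,75} = 110.286
Rejection region: χ² < 47.206 or χ² > 110.286
Decision: fail to reject H₀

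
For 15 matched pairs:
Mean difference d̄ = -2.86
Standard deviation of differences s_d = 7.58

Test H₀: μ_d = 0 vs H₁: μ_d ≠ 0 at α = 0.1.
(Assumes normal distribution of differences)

Answer: t = -1.4613, fail to reject H₀

Derivation:
df = n - 1 = 14
SE = s_d/√n = 7.58/√15 = 1.9571
t = d̄/SE = -2.86/1.9571 = -1.4613
Critical value: t_{0.05,14} = ±1.761
p-value ≈ 0.1660
Decision: fail to reject H₀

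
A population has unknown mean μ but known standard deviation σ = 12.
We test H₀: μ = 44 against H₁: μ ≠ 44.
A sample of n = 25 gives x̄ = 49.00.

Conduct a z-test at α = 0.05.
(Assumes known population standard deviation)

Answer: z = 2.0833, reject H₀

Derivation:
Standard error: SE = σ/√n = 12/√25 = 2.4000
z-statistic: z = (x̄ - μ₀)/SE = (49.00 - 44)/2.4000 = 2.0833
Critical value: ±1.960
p-value = 0.0372
Decision: reject H₀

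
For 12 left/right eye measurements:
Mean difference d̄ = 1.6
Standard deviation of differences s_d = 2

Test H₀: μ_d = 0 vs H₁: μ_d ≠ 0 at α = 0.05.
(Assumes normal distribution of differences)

df = n - 1 = 11
SE = s_d/√n = 2/√12 = 0.5774
t = d̄/SE = 1.6/0.5774 = 2.7710
Critical value: t_{0.025,11} = ±2.201
p-value ≈ 0.0182
Decision: reject H₀

Answer: t = 2.7710, reject H₀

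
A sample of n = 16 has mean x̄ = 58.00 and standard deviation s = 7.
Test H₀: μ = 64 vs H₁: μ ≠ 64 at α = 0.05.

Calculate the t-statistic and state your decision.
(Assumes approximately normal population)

Answer: t = -3.4286, reject H₀

Derivation:
df = n - 1 = 15
SE = s/√n = 7/√16 = 1.7500
t = (x̄ - μ₀)/SE = (58.00 - 64)/1.7500 = -3.4286
Critical value: t_{0.025,15} = ±2.131
p-value ≈ 0.0037
Decision: reject H₀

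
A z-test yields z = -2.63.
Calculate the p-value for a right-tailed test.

Answer: p-value ≈ 0.9957

Derivation:
For z = -2.63:
p = P(Z > -2.63) = 1 - Φ(-2.63) = 0.9957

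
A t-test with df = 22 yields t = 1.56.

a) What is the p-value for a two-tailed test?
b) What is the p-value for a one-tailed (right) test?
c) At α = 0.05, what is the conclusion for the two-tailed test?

Using t-distribution with df = 22:
a) Two-tailed: p = 2×P(T > 1.56) = 0.1330
b) One-tailed: p = P(T > 1.56) = 0.0665
c) 0.1330 ≥ 0.05, fail to reject H₀

Answer: a) 0.1330, b) 0.0665, c) fail to reject H₀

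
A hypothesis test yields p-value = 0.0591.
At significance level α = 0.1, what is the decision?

Compare p-value to α:
0.0591 < 0.1
Decision: reject H₀

Answer: reject H₀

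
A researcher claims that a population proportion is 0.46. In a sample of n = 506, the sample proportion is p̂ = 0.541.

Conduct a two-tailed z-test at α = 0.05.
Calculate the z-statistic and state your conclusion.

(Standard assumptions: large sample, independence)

Answer: z = 3.6559, reject H₀

Derivation:
H₀: p = 0.46, H₁: p ≠ 0.46
Standard error: SE = √(p₀(1-p₀)/n) = √(0.46×0.54/506) = 0.022156
z-statistic: z = (p̂ - p₀)/SE = (0.541 - 0.46)/0.022156 = 3.6559
Critical value: z_0.025 = ±1.960
p-value = 0.0003
Decision: reject H₀ at α = 0.05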